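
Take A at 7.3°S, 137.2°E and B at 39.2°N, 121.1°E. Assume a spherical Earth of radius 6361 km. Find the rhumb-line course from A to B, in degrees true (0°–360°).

342.1°

Δψ = ln[tan(π/4+φ₂/2)/tan(π/4+φ₁/2)] = +0.8725
Δλ = -0.2810 rad (taken the short way round)
course = atan2(Δλ, Δψ) = 342.15°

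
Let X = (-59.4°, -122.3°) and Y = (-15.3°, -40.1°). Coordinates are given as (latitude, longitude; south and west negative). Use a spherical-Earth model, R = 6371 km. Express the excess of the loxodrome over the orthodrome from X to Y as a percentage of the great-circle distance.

Great circle: σ = 1.2726 rad → d_gc = Rσ = 8108.0 km
Rhumb: Δφ = +0.7697, Δλ = +1.4347, Δψ = +1.0259, q = Δφ/Δψ = 0.7502 → d_rh = R√(Δφ²+q²Δλ²) = 8430.2 km
Excess = (8430.2 − 8108.0) / 8108.0 = 322.2 / 8108.0 = 3.97% ≈ 4.0%

4.0%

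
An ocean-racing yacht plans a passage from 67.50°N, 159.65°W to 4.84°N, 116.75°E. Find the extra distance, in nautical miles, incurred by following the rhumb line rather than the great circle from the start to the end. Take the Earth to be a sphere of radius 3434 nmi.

Great circle: cos σ = sin φ₁ sin φ₂ + cos φ₁ cos φ₂ cos Δλ,  σ = 1.4500 rad → d_gc = 4979.46 nmi
Rhumb line: Δψ = -1.5303, q = Δφ/Δψ = 0.7146, d_rh = R√(Δφ²+q²Δλ²) = 5188.97 nmi
Excess = 5188.97 − 4979.46 = 209.51 ≈ 210 nmi

210 nmi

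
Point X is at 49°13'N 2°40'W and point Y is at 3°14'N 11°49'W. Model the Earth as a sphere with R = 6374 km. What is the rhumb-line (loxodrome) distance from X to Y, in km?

Δψ = ln[tan(π/4+φ₂/2)/tan(π/4+φ₁/2)] = -0.9331;  Δφ = -0.8026 rad,  Δλ = -0.1597 rad
q = Δφ/Δψ = 0.8601
d = R·√(Δφ² + q²Δλ²) = 6374·0.81423 = 5190 km

5190 km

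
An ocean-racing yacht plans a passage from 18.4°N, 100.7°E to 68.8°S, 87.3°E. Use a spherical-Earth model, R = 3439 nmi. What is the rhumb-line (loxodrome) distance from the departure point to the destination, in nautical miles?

5269 nmi

Rhumb course C = atan2(Δλ, Δψ) with Δψ = ln[tan(π/4+φ₂/2)/tan(π/4+φ₁/2)] = -2.0027, Δλ = -0.2339 → C = 186.66°
d = R·|Δφ| / |cos C| = 3439·1.52193 / 0.99325 = 5269 nmi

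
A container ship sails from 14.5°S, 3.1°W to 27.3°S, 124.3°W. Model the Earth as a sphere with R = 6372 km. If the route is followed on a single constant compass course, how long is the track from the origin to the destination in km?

12639 km

Δψ = ln[tan(π/4+φ₂/2)/tan(π/4+φ₁/2)] = -0.2398;  Δφ = -0.2234 rad,  Δλ = -2.1153 rad
q = Δφ/Δψ = 0.9317
d = R·√(Δφ² + q²Δλ²) = 6372·1.98346 = 12639 km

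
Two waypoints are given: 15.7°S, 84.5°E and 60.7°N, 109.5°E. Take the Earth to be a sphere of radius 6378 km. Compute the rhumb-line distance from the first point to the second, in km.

8808 km

Δψ = ln[tan(π/4+φ₂/2)/tan(π/4+φ₁/2)] = +1.6192;  Δφ = +1.3334 rad,  Δλ = +0.4363 rad
q = Δφ/Δψ = 0.8235
d = R·√(Δφ² + q²Δλ²) = 6378·1.38100 = 8808 km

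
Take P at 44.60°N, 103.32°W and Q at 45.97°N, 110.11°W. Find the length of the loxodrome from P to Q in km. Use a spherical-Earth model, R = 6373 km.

Rhumb course C = atan2(Δλ, Δψ) with Δψ = ln[tan(π/4+φ₂/2)/tan(π/4+φ₁/2)] = +0.0340, Δλ = -0.1185 → C = 286.00°
d = R·|Δφ| / |cos C| = 6373·0.02391 / 0.27568 = 553 km

553 km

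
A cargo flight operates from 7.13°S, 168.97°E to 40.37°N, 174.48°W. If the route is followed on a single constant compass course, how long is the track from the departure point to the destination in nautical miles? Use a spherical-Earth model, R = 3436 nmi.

Rhumb course C = atan2(Δλ, Δψ) with Δψ = ln[tan(π/4+φ₂/2)/tan(π/4+φ₁/2)] = +0.8961, Δλ = +0.2889 → C = 17.87°
d = R·|Δφ| / |cos C| = 3436·0.82903 / 0.95178 = 2993 nmi

2993 nmi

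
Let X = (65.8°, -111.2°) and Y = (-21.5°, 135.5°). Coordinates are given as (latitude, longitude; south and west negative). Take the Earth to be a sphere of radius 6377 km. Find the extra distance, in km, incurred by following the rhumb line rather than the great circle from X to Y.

Great circle: cos σ = sin φ₁ sin φ₂ + cos φ₁ cos φ₂ cos Δλ,  σ = 2.0773 rad → d_gc = 13247.2 km
Rhumb line: Δψ = -1.9244, q = Δφ/Δψ = 0.7918, d_rh = R√(Δφ²+q²Δλ²) = 13932.0 km
Excess = 13932.0 − 13247.2 = 684.8 ≈ 685 km

685 km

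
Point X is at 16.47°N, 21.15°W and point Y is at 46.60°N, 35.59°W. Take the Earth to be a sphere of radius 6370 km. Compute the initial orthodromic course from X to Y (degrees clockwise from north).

341.4°

θ = atan2( sin Δλ·cos φ₂ ,  cos φ₁ sin φ₂ − sin φ₁ cos φ₂ cos Δλ )
  = atan2(-0.1713, +0.5081) = 341.37°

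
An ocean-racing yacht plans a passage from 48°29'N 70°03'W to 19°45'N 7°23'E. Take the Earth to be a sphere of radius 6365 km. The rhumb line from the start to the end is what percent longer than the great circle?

2.9%

Great circle: σ = 1.1715 rad → d_gc = Rσ = 7456.7 km
Rhumb: Δφ = -0.5015, Δλ = +1.3515, Δψ = -0.6184, q = Δφ/Δψ = 0.8110 → d_rh = R√(Δφ²+q²Δλ²) = 7671.5 km
Excess = (7671.5 − 7456.7) / 7456.7 = 214.8 / 7456.7 = 2.88% ≈ 2.9%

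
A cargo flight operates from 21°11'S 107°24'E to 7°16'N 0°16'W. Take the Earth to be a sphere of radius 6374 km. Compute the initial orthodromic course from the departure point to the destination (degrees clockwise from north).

270.6°

θ = atan2( sin Δλ·cos φ₂ ,  cos φ₁ sin φ₂ − sin φ₁ cos φ₂ cos Δλ )
  = atan2(-0.9452, +0.0092) = 270.56°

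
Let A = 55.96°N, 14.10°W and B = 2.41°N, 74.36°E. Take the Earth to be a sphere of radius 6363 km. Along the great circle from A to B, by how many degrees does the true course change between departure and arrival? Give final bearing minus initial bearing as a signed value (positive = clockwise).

+56.0°

At departure: θ₁ = atan2(sin Δλ cos φ₂, cos φ₁ sin φ₂ − sin φ₁ cos φ₂ cos Δλ) = 89.93°
At arrival: θ₂ = atan2(sin Δλ cos φ₁, −cos φ₂ sin φ₁ + sin φ₂ cos φ₁ cos Δλ) = 145.93°
Δθ = θ₂ − θ₁ = +56.0°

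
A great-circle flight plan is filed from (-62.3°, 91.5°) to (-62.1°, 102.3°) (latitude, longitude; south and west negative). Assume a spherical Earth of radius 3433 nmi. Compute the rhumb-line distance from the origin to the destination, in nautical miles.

302 nmi

Δψ = ln[tan(π/4+φ₂/2)/tan(π/4+φ₁/2)] = +0.0075;  Δφ = +0.0035 rad,  Δλ = +0.1885 rad
q = Δφ/Δψ = 0.4664
d = R·√(Δφ² + q²Δλ²) = 3433·0.08798 = 302 nmi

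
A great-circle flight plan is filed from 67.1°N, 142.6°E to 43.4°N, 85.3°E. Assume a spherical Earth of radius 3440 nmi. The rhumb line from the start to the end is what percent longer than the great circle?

Great circle: σ = 0.6670 rad → d_gc = Rσ = 2294.5 nmi
Rhumb: Δφ = -0.4136, Δλ = -1.0001, Δψ = -0.7544, q = Δφ/Δψ = 0.5483 → d_rh = R√(Δφ²+q²Δλ²) = 2362.9 nmi
Excess = (2362.9 − 2294.5) / 2294.5 = 68.4 / 2294.5 = 2.98% ≈ 3.0%

3.0%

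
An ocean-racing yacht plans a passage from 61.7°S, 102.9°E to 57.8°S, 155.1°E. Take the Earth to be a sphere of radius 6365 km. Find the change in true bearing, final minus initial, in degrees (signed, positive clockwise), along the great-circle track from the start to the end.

-45.9°

Initial bearing θ₁ = atan2(sin Δλ cos φ₂, cos φ₁ sin φ₂ − sin φ₁ cos φ₂ cos Δλ) = 105.10°
Final bearing θ₂ = (initial bearing from the destination back to the start) + 180° = 59.20°
Δθ = θ₂ − θ₁ = -45.9°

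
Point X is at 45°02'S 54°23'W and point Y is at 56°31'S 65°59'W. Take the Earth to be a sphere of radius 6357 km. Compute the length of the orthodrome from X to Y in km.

1507 km

Haversine: a = sin²(Δφ/2)+cos φ₁ cos φ₂ sin²(Δλ/2) = 0.01399;  σ = 2·atan2(√a,√(1−a))
σ = 13.586° → d = Rσ = 6357·0.23712 = 1507 km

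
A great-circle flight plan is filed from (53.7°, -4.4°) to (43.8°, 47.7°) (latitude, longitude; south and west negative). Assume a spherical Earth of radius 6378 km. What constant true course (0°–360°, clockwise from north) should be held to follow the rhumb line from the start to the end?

106.1°

Δψ = ln[tan(π/4+φ₂/2)/tan(π/4+φ₁/2)] = -0.2632
Δλ = +0.9093 rad (taken the short way round)
course = atan2(Δλ, Δψ) = 106.15°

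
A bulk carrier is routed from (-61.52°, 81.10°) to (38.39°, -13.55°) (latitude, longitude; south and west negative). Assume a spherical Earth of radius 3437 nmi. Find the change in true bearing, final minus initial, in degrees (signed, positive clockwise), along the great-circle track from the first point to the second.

At departure: θ₁ = atan2(sin Δλ cos φ₂, cos φ₁ sin φ₂ − sin φ₁ cos φ₂ cos Δλ) = 287.10°
At arrival: θ₂ = atan2(sin Δλ cos φ₁, −cos φ₂ sin φ₁ + sin φ₂ cos φ₁ cos Δλ) = 324.44°
Δθ = θ₂ − θ₁ = +37.3°

+37.3°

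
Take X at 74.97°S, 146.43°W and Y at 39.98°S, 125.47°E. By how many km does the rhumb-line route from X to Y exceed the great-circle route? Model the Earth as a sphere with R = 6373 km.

441 km

Great circle: cos σ = sin φ₁ sin φ₂ + cos φ₁ cos φ₂ cos Δλ,  σ = 0.8929 rad → d_gc = 5690.7 km
Rhumb line: Δψ = +1.2631, q = Δφ/Δψ = 0.4835, d_rh = R√(Δφ²+q²Δλ²) = 6131.4 km
Excess = 6131.4 − 5690.7 = 440.7 ≈ 441 km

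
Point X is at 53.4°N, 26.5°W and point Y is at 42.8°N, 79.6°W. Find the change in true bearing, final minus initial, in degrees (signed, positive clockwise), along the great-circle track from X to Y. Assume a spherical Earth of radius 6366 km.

-41.0°

At departure: θ₁ = atan2(sin Δλ cos φ₂, cos φ₁ sin φ₂ − sin φ₁ cos φ₂ cos Δλ) = 275.01°
At arrival: θ₂ = atan2(sin Δλ cos φ₁, −cos φ₂ sin φ₁ + sin φ₂ cos φ₁ cos Δλ) = 234.05°
Δθ = θ₂ − θ₁ = -41.0°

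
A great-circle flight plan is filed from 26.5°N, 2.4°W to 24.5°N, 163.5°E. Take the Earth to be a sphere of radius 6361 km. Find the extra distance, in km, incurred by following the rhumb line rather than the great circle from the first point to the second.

2501 km

Great circle: cos σ = sin φ₁ sin φ₂ + cos φ₁ cos φ₂ cos Δλ,  σ = 2.2203 rad → d_gc = 14123.3 km
Rhumb line: Δψ = -0.0387, q = Δφ/Δψ = 0.9025, d_rh = R√(Δφ²+q²Δλ²) = 16624.3 km
Excess = 16624.3 − 14123.3 = 2501.0 ≈ 2501 km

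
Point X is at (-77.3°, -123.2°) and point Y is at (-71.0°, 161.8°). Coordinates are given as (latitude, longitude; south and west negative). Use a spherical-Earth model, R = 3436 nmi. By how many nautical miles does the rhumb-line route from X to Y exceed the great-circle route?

83 nmi

Great circle: cos σ = sin φ₁ sin φ₂ + cos φ₁ cos φ₂ cos Δλ,  σ = 0.3455 rad → d_gc = 1187.1 nmi
Rhumb line: Δψ = +0.4080, q = Δφ/Δψ = 0.2695, d_rh = R√(Δφ²+q²Δλ²) = 1269.8 nmi
Excess = 1269.8 − 1187.1 = 82.7 ≈ 83 nmi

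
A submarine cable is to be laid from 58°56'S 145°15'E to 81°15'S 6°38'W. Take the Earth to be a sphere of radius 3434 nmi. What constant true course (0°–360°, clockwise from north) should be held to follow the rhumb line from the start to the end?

Δψ = ln[tan(π/4+φ₂/2)/tan(π/4+φ₁/2)] = -1.2901
Δλ = -2.6509 rad (taken the short way round)
course = atan2(Δλ, Δψ) = 244.05°

244.0°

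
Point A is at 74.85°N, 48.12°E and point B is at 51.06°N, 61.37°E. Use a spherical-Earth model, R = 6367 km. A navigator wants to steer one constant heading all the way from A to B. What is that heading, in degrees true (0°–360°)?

166.7°

Δψ = ln[tan(π/4+φ₂/2)/tan(π/4+φ₁/2)] = -0.9777
Δλ = +0.2313 rad (taken the short way round)
course = atan2(Δλ, Δψ) = 166.69°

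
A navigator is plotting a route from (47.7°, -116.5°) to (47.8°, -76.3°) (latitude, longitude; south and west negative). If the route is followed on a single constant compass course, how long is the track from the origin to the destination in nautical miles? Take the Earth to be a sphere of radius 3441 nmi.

Δψ = ln[tan(π/4+φ₂/2)/tan(π/4+φ₁/2)] = +0.0026;  Δφ = +0.0017 rad,  Δλ = +0.7016 rad
q = Δφ/Δψ = 0.6724
d = R·√(Δφ² + q²Δλ²) = 3441·0.47175 = 1623 nmi

1623 nmi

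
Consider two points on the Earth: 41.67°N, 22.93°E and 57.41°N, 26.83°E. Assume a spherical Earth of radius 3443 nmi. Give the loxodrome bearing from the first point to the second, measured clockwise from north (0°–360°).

9.0°

Meridional parts: M(φ₁)=+0.8014, M(φ₂)=+1.2299 → ΔM = +0.4284;  Δλ = +0.0681 rad
tan C = Δλ / ΔM = +0.1589 → C = 9.03°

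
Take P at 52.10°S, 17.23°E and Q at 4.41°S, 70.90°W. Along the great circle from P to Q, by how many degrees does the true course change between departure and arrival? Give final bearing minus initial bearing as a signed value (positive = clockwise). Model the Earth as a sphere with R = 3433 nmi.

+53.2°

Initial bearing θ₁ = atan2(sin Δλ cos φ₂, cos φ₁ sin φ₂ − sin φ₁ cos φ₂ cos Δλ) = 268.76°
Final bearing θ₂ = (initial bearing from the destination back to the start) + 180° = 321.98°
Δθ = θ₂ − θ₁ = +53.2°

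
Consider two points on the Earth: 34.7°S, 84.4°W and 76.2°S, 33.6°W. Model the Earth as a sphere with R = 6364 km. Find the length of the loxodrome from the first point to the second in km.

Δψ = ln[tan(π/4+φ₂/2)/tan(π/4+φ₁/2)] = -1.4654;  Δφ = -0.7243 rad,  Δλ = +0.8866 rad
q = Δφ/Δψ = 0.4943
d = R·√(Δφ² + q²Δλ²) = 6364·0.84657 = 5388 km

5388 km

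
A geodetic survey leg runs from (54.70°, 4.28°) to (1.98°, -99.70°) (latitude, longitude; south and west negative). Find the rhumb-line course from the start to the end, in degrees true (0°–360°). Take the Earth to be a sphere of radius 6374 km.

Δψ = ln[tan(π/4+φ₂/2)/tan(π/4+φ₁/2)] = -1.1106
Δλ = -1.8148 rad (taken the short way round)
course = atan2(Δλ, Δψ) = 238.54°

238.5°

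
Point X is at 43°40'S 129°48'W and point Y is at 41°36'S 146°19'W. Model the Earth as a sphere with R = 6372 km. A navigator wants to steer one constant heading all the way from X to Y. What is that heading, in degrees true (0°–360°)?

279.7°

Meridional parts: M(φ₁)=-0.8488, M(φ₂)=-0.7998 → ΔM = +0.0490;  Δλ = -0.2883 rad
tan C = Δλ / ΔM = -5.8788 → C = 279.65°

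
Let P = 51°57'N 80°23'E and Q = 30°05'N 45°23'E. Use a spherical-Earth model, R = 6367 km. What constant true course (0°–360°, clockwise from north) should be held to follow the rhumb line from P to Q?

229.9°

Δψ = ln[tan(π/4+φ₂/2)/tan(π/4+φ₁/2)] = -0.5138
Δλ = -0.6109 rad (taken the short way round)
course = atan2(Δλ, Δψ) = 229.94°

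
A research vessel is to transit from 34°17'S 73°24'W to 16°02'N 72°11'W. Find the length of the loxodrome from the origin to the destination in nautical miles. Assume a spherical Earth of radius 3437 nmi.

Rhumb course C = atan2(Δλ, Δψ) with Δψ = ln[tan(π/4+φ₂/2)/tan(π/4+φ₁/2)] = +0.9212, Δλ = +0.0212 → C = 1.32°
d = R·|Δφ| / |cos C| = 3437·0.87819 / 0.99973 = 3019 nmi

3019 nmi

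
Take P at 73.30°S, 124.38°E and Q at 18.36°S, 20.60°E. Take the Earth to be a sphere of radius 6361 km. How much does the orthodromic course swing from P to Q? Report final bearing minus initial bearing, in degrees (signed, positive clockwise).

+91.7°

At departure: θ₁ = atan2(sin Δλ cos φ₂, cos φ₁ sin φ₂ − sin φ₁ cos φ₂ cos Δλ) = 251.58°
At arrival: θ₂ = atan2(sin Δλ cos φ₁, −cos φ₂ sin φ₁ + sin φ₂ cos φ₁ cos Δλ) = 343.31°
Δθ = θ₂ − θ₁ = +91.7°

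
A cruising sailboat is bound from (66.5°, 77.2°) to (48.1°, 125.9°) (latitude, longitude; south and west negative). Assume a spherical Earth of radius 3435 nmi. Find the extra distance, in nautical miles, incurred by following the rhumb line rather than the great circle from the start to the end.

41 nmi

Great circle: cos σ = sin φ₁ sin φ₂ + cos φ₁ cos φ₂ cos Δλ,  σ = 0.5388 rad → d_gc = 1850.7 nmi
Rhumb line: Δψ = -0.6101, q = Δφ/Δψ = 0.5263, d_rh = R√(Δφ²+q²Δλ²) = 1891.7 nmi
Excess = 1891.7 − 1850.7 = 41.0 ≈ 41 nmi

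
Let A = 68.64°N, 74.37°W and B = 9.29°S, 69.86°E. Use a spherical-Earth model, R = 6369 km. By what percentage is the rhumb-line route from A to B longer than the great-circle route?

Great circle: σ = 2.0286 rad → d_gc = Rσ = 12920.2 km
Rhumb: Δφ = -1.3601, Δλ = +2.5173, Δψ = -1.8310, q = Δφ/Δψ = 0.7428 → d_rh = R√(Δφ²+q²Δλ²) = 14726.7 km
Excess = (14726.7 − 12920.2) / 12920.2 = 1806.5 / 12920.2 = 13.98% ≈ 14.0%

14.0%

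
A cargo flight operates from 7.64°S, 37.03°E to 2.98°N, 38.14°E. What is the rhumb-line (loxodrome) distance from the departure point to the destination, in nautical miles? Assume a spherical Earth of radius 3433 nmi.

Δψ = ln[tan(π/4+φ₂/2)/tan(π/4+φ₁/2)] = +0.1858;  Δφ = +0.1854 rad,  Δλ = +0.0194 rad
q = Δφ/Δψ = 0.9977
d = R·√(Δφ² + q²Δλ²) = 3433·0.18636 = 640 nmi

640 nmi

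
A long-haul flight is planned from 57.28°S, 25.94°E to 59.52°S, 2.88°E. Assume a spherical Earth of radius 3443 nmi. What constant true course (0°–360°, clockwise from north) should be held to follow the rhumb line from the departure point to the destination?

Δψ = ln[tan(π/4+φ₂/2)/tan(π/4+φ₁/2)] = -0.0746
Δλ = -0.4025 rad (taken the short way round)
course = atan2(Δλ, Δψ) = 259.49°

259.5°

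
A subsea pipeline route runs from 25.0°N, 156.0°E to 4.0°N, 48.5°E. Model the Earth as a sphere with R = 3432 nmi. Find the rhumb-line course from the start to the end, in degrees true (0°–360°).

258.5°

Δψ = ln[tan(π/4+φ₂/2)/tan(π/4+φ₁/2)] = -0.3810
Δλ = -1.8762 rad (taken the short way round)
course = atan2(Δλ, Δψ) = 258.52°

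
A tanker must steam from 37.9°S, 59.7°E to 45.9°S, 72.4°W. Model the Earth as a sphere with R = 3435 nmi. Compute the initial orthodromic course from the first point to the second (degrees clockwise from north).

N = sin Δλ·cos φ₂ = -0.5164;  D = cos φ₁ sin φ₂ − sin φ₁ cos φ₂ cos Δλ = -0.8533
initial course = atan2(N, D) = 211.18°

211.2°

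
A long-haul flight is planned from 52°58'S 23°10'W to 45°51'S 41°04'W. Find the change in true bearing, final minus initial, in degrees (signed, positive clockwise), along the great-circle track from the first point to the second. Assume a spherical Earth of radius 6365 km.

At departure: θ₁ = atan2(sin Δλ cos φ₂, cos φ₁ sin φ₂ − sin φ₁ cos φ₂ cos Δλ) = 294.37°
At arrival: θ₂ = atan2(sin Δλ cos φ₁, −cos φ₂ sin φ₁ + sin φ₂ cos φ₁ cos Δλ) = 308.03°
Δθ = θ₂ − θ₁ = +13.7°

+13.7°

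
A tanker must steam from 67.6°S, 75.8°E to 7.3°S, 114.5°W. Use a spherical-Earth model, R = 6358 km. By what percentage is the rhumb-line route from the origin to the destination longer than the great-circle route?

Great circle: σ = 1.8280 rad → d_gc = Rσ = 11622.7 km
Rhumb: Δφ = +1.0524, Δλ = +2.9618, Δψ = +1.4917, q = Δφ/Δψ = 0.7055 → d_rh = R√(Δφ²+q²Δλ²) = 14875.8 km
Excess = (14875.8 − 11622.7) / 11622.7 = 3253.1 / 11622.7 = 27.99% ≈ 28.0%

28.0%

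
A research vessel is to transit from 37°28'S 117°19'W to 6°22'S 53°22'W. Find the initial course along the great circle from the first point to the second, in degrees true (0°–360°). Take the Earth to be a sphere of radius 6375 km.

θ = atan2( sin Δλ·cos φ₂ ,  cos φ₁ sin φ₂ − sin φ₁ cos φ₂ cos Δλ )
  = atan2(+0.8929, +0.1775) = 78.76°

78.8°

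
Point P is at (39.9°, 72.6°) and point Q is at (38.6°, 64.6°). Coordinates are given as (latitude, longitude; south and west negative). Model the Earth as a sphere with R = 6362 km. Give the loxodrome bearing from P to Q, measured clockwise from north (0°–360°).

258.1°

Δψ = ln[tan(π/4+φ₂/2)/tan(π/4+φ₁/2)] = -0.0293
Δλ = -0.1396 rad (taken the short way round)
course = atan2(Δλ, Δψ) = 258.15°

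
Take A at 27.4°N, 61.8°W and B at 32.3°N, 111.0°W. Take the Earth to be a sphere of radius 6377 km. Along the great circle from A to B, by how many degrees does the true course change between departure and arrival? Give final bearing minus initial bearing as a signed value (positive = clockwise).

At departure: θ₁ = atan2(sin Δλ cos φ₂, cos φ₁ sin φ₂ − sin φ₁ cos φ₂ cos Δλ) = 288.99°
At arrival: θ₂ = atan2(sin Δλ cos φ₁, −cos φ₂ sin φ₁ + sin φ₂ cos φ₁ cos Δλ) = 263.30°
Δθ = θ₂ − θ₁ = -25.7°

-25.7°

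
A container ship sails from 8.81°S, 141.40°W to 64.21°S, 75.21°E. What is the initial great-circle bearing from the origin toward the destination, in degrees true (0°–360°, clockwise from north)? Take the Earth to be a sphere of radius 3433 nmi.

195.4°

N = sin Δλ·cos φ₂ = -0.2595;  D = cos φ₁ sin φ₂ − sin φ₁ cos φ₂ cos Δλ = -0.9433
initial course = atan2(N, D) = 195.38°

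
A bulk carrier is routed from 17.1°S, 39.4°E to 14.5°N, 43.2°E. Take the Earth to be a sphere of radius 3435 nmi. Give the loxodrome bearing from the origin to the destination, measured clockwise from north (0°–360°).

Meridional parts: M(φ₁)=-0.3030, M(φ₂)=+0.2558 → ΔM = +0.5588;  Δλ = +0.0663 rad
tan C = Δλ / ΔM = +0.1187 → C = 6.77°

6.8°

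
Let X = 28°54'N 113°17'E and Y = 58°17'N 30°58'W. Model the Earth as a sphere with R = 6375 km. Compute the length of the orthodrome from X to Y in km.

9774 km

Haversine: a = sin²(Δφ/2)+cos φ₁ cos φ₂ sin²(Δλ/2) = 0.48121;  σ = 2·atan2(√a,√(1−a))
σ = 87.846° → d = Rσ = 6375·1.53321 = 9774 km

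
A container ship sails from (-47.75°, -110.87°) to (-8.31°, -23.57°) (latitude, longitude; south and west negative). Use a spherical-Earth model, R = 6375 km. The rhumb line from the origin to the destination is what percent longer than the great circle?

Great circle: σ = 1.4320 rad → d_gc = Rσ = 9129.2 km
Rhumb: Δφ = +0.6884, Δλ = +1.5237, Δψ = +0.8054, q = Δφ/Δψ = 0.8547 → d_rh = R√(Δφ²+q²Δλ²) = 9390.2 km
Excess = (9390.2 − 9129.2) / 9129.2 = 261.0 / 9129.2 = 2.86% ≈ 2.9%

2.9%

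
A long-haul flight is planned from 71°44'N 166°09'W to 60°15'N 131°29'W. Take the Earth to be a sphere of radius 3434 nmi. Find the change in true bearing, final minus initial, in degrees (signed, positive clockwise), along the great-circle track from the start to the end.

Initial bearing θ₁ = atan2(sin Δλ cos φ₂, cos φ₁ sin φ₂ − sin φ₁ cos φ₂ cos Δλ) = 112.24°
Final bearing θ₂ = (initial bearing from the destination back to the start) + 180° = 144.22°
Δθ = θ₂ − θ₁ = +32.0°

+32.0°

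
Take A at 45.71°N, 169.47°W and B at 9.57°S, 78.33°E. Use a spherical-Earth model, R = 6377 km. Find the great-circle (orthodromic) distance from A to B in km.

Haversine: a = sin²(Δφ/2)+cos φ₁ cos φ₂ sin²(Δλ/2) = 0.68959;  σ = 2·atan2(√a,√(1−a))
σ = 112.283° → d = Rσ = 6377·1.95970 = 12497 km

12497 km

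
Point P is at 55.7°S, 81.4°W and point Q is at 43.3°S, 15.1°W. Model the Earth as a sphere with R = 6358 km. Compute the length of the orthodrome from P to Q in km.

4771 km

cos σ = sin φ₁ sin φ₂ + cos φ₁ cos φ₂ cos Δλ
      = sin(-55.70°)sin(-43.30°) + cos(-55.70°)cos(-43.30°)cos(66.30°) = 0.7314
σ = 42.996° → d = Rσ = 6358·0.75042 = 4771 km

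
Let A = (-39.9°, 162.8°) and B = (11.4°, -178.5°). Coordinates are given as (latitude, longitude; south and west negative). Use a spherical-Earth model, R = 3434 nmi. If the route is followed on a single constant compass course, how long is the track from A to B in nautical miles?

Rhumb course C = atan2(Δλ, Δψ) with Δψ = ln[tan(π/4+φ₂/2)/tan(π/4+φ₁/2)] = +0.9609, Δλ = +0.3264 → C = 18.76°
d = R·|Δφ| / |cos C| = 3434·0.89535 / 0.94687 = 3247 nmi

3247 nmi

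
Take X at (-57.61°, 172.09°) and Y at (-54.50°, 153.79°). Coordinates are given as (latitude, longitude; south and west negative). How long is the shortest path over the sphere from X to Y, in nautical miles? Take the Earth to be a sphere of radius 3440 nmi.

639 nmi

Haversine: a = sin²(Δφ/2)+cos φ₁ cos φ₂ sin²(Δλ/2) = 0.00860;  σ = 2·atan2(√a,√(1−a))
σ = 10.644° → d = Rσ = 3440·0.18577 = 639 nmi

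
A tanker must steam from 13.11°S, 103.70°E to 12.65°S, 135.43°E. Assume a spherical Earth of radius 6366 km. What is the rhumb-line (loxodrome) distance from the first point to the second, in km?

Δψ = ln[tan(π/4+φ₂/2)/tan(π/4+φ₁/2)] = +0.0082;  Δφ = +0.0080 rad,  Δλ = +0.5538 rad
q = Δφ/Δψ = 0.9748
d = R·√(Δφ² + q²Δλ²) = 6366·0.53992 = 3437 km

3437 km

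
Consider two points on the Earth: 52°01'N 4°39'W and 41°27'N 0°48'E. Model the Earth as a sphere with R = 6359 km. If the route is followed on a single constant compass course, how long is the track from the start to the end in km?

1243 km

Rhumb course C = atan2(Δλ, Δψ) with Δψ = ln[tan(π/4+φ₂/2)/tan(π/4+φ₁/2)] = -0.2703, Δλ = +0.0951 → C = 160.61°
d = R·|Δφ| / |cos C| = 6359·0.18442 / 0.94331 = 1243 km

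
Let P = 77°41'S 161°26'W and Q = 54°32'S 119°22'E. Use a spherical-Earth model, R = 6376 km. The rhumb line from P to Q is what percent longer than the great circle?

Great circle: σ = 0.6113 rad → d_gc = Rσ = 3897.7 km
Rhumb: Δφ = +0.4040, Δλ = -1.3823, Δψ = +1.0864, q = Δφ/Δψ = 0.3719 → d_rh = R√(Δφ²+q²Δλ²) = 4169.0 km
Excess = (4169.0 − 3897.7) / 3897.7 = 271.3 / 3897.7 = 6.96% ≈ 7.0%

7.0%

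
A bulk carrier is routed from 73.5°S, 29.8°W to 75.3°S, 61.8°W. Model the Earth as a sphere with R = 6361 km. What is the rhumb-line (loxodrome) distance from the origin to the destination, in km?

Δψ = ln[tan(π/4+φ₂/2)/tan(π/4+φ₁/2)] = -0.1170;  Δφ = -0.0314 rad,  Δλ = -0.5585 rad
q = Δφ/Δψ = 0.2686
d = R·√(Δφ² + q²Δλ²) = 6361·0.15328 = 975 km

975 km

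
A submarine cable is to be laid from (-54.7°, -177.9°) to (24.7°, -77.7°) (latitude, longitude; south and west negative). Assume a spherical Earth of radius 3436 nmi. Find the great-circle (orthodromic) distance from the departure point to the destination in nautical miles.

Haversine: a = sin²(Δφ/2)+cos φ₁ cos φ₂ sin²(Δλ/2) = 0.71700;  σ = 2·atan2(√a,√(1−a))
σ = 115.722° → d = Rσ = 3436·2.01973 = 6940 nmi

6940 nmi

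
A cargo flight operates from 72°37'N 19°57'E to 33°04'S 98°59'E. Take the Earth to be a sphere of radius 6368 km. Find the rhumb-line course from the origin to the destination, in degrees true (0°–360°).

151.0°

Δψ = ln[tan(π/4+φ₂/2)/tan(π/4+φ₁/2)] = -2.4903
Δλ = +1.3794 rad (taken the short way round)
course = atan2(Δλ, Δψ) = 151.02°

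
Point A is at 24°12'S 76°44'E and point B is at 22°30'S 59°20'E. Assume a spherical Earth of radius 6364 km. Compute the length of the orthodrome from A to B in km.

1783 km

cos σ = sin φ₁ sin φ₂ + cos φ₁ cos φ₂ cos Δλ
      = sin(-24.20°)sin(-22.50°) + cos(-24.20°)cos(-22.50°)cos(-17.40°) = 0.9610
σ = 16.055° → d = Rσ = 6364·0.28021 = 1783 km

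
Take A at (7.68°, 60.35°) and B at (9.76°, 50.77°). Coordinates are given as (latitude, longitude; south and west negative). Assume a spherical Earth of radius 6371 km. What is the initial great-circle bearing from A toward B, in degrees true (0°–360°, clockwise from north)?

283.1°

N = sin Δλ·cos φ₂ = -0.1640;  D = cos φ₁ sin φ₂ − sin φ₁ cos φ₂ cos Δλ = +0.0381
initial course = atan2(N, D) = 283.09°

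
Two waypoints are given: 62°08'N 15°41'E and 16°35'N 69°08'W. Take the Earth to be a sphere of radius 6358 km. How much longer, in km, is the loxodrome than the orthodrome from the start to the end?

Great circle: cos σ = sin φ₁ sin φ₂ + cos φ₁ cos φ₂ cos Δλ,  σ = 1.2737 rad → d_gc = 8097.9 km
Rhumb line: Δψ = -1.1004, q = Δφ/Δψ = 0.7225, d_rh = R√(Δφ²+q²Δλ²) = 8472.7 km
Excess = 8472.7 − 8097.9 = 374.8 ≈ 375 km

375 km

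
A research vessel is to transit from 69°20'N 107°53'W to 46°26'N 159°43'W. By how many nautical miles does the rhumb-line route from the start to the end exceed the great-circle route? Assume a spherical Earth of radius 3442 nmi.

Great circle: cos σ = sin φ₁ sin φ₂ + cos φ₁ cos φ₂ cos Δλ,  σ = 0.5948 rad → d_gc = 2047.3 nmi
Rhumb line: Δψ = -0.7847, q = Δφ/Δψ = 0.5093, d_rh = R√(Δφ²+q²Δλ²) = 2099.5 nmi
Excess = 2099.5 − 2047.3 = 52.2 ≈ 52 nmi

52 nmi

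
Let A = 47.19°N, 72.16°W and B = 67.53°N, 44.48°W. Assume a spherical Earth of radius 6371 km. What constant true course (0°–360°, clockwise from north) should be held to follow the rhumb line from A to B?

35.4°

Meridional parts: M(φ₁)=+0.9365, M(φ₂)=+1.6163 → ΔM = +0.6798;  Δλ = +0.4831 rad
tan C = Δλ / ΔM = +0.7107 → C = 35.40°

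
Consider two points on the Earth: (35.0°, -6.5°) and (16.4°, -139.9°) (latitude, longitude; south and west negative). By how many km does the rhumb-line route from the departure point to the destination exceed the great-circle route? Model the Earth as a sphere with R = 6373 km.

963 km

Great circle: cos σ = sin φ₁ sin φ₂ + cos φ₁ cos φ₂ cos Δλ,  σ = 1.9584 rad → d_gc = 12481.0 km
Rhumb line: Δψ = -0.3626, q = Δφ/Δψ = 0.8953, d_rh = R√(Δφ²+q²Δλ²) = 13444.0 km
Excess = 13444.0 − 12481.0 = 963.0 ≈ 963 km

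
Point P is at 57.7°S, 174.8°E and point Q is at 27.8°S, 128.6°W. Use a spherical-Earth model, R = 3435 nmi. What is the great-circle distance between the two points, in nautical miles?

Haversine: a = sin²(Δφ/2)+cos φ₁ cos φ₂ sin²(Δλ/2) = 0.17279;  σ = 2·atan2(√a,√(1−a))
σ = 49.124° → d = Rσ = 3435·0.85738 = 2945 nmi

2945 nmi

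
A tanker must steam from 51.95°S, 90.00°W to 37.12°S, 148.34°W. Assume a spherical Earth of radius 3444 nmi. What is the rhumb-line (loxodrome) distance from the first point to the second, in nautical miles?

Rhumb course C = atan2(Δλ, Δψ) with Δψ = ln[tan(π/4+φ₂/2)/tan(π/4+φ₁/2)] = +0.3661, Δλ = -1.0182 → C = 289.78°
d = R·|Δφ| / |cos C| = 3444·0.25883 / 0.33837 = 2634 nmi

2634 nmi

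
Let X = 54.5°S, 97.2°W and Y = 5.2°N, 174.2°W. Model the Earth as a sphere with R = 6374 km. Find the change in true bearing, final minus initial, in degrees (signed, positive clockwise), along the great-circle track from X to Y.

At departure: θ₁ = atan2(sin Δλ cos φ₂, cos φ₁ sin φ₂ − sin φ₁ cos φ₂ cos Δλ) = 283.61°
At arrival: θ₂ = atan2(sin Δλ cos φ₁, −cos φ₂ sin φ₁ + sin φ₂ cos φ₁ cos Δλ) = 325.48°
Δθ = θ₂ − θ₁ = +41.9°

+41.9°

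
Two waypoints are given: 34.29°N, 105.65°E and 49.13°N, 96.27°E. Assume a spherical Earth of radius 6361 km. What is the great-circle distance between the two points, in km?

1818 km

cos σ = sin φ₁ sin φ₂ + cos φ₁ cos φ₂ cos Δλ
      = sin(34.29°)sin(49.13°) + cos(34.29°)cos(49.13°)cos(-9.38°) = 0.9594
σ = 16.379° → d = Rσ = 6361·0.28587 = 1818 km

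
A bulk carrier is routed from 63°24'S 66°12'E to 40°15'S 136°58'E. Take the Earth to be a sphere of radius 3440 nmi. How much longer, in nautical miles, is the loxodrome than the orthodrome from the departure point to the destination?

Great circle: cos σ = sin φ₁ sin φ₂ + cos φ₁ cos φ₂ cos Δλ,  σ = 0.8089 rad → d_gc = 2782.5 nmi
Rhumb line: Δψ = +0.6737, q = Δφ/Δψ = 0.5998, d_rh = R√(Δφ²+q²Δλ²) = 2902.7 nmi
Excess = 2902.7 − 2782.5 = 120.2 ≈ 120 nmi

120 nmi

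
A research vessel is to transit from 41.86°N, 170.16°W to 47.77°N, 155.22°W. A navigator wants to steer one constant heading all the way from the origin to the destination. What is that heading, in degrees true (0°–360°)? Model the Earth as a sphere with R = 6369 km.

60.8°

Δψ = ln[tan(π/4+φ₂/2)/tan(π/4+φ₁/2)] = +0.1456
Δλ = +0.2608 rad (taken the short way round)
course = atan2(Δλ, Δψ) = 60.82°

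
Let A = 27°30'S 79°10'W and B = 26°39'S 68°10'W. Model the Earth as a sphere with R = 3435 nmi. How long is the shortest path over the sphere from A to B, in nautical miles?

589 nmi

Haversine: a = sin²(Δφ/2)+cos φ₁ cos φ₂ sin²(Δλ/2) = 0.00734;  σ = 2·atan2(√a,√(1−a))
σ = 9.828° → d = Rσ = 3435·0.17153 = 589 nmi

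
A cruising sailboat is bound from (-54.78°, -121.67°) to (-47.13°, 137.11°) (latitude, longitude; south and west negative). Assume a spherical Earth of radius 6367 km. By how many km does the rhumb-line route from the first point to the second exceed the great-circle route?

614 km

Great circle: cos σ = sin φ₁ sin φ₂ + cos φ₁ cos φ₂ cos Δλ,  σ = 1.0211 rad → d_gc = 6501.6 km
Rhumb line: Δψ = +0.2126, q = Δφ/Δψ = 0.6280, d_rh = R√(Δφ²+q²Δλ²) = 7115.2 km
Excess = 7115.2 − 6501.6 = 613.6 ≈ 614 km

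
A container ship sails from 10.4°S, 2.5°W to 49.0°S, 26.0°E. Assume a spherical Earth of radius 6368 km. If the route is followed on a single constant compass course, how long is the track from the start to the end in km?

5050 km

Rhumb course C = atan2(Δλ, Δψ) with Δψ = ln[tan(π/4+φ₂/2)/tan(π/4+φ₁/2)] = -0.8013, Δλ = +0.4974 → C = 148.17°
d = R·|Δφ| / |cos C| = 6368·0.67370 / 0.84961 = 5050 km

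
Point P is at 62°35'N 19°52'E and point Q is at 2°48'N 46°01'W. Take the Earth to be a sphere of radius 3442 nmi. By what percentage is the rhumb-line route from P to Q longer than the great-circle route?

2.1%

Great circle: σ = 1.3374 rad → d_gc = Rσ = 4603.3 nmi
Rhumb: Δφ = -1.0434, Δλ = -1.1499, Δψ = -1.3620, q = Δφ/Δψ = 0.7661 → d_rh = R√(Δφ²+q²Δλ²) = 4700.2 nmi
Excess = (4700.2 − 4603.3) / 4603.3 = 96.9 / 4603.3 = 2.11% ≈ 2.1%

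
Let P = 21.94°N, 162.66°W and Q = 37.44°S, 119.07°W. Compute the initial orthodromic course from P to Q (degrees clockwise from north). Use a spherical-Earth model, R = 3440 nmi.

θ = atan2( sin Δλ·cos φ₂ ,  cos φ₁ sin φ₂ − sin φ₁ cos φ₂ cos Δλ )
  = atan2(+0.5475, -0.7788) = 144.89°

144.9°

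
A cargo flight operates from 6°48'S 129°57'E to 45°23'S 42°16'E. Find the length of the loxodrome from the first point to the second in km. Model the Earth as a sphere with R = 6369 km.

Δψ = ln[tan(π/4+φ₂/2)/tan(π/4+φ₁/2)] = -0.7719;  Δφ = -0.6734 rad,  Δλ = -1.5304 rad
q = Δφ/Δψ = 0.8724
d = R·√(Δφ² + q²Δλ²) = 6369·1.49530 = 9524 km

9524 km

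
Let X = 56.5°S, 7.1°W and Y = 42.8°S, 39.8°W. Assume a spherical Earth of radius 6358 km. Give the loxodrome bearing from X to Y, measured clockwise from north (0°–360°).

Meridional parts: M(φ₁)=-1.2008, M(φ₂)=-0.8281 → ΔM = +0.3727;  Δλ = -0.5707 rad
tan C = Δλ / ΔM = -1.5314 → C = 303.14°

303.1°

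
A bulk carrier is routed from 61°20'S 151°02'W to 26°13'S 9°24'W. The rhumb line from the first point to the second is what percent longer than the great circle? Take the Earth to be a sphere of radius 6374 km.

Great circle: σ = 1.5206 rad → d_gc = Rσ = 9692.2 km
Rhumb: Δφ = +0.6129, Δλ = +2.4720, Δψ = +0.8900, q = Δφ/Δψ = 0.6886 → d_rh = R√(Δφ²+q²Δλ²) = 11532.0 km
Excess = (11532.0 − 9692.2) / 9692.2 = 1839.8 / 9692.2 = 18.98% ≈ 19.0%

19.0%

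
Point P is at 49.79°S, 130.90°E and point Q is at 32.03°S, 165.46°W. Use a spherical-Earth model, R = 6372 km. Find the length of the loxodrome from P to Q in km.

Rhumb course C = atan2(Δλ, Δψ) with Δψ = ln[tan(π/4+φ₂/2)/tan(π/4+φ₁/2)] = +0.4143, Δλ = +1.1107 → C = 69.54°
d = R·|Δφ| / |cos C| = 6372·0.30997 / 0.34951 = 5651 km

5651 km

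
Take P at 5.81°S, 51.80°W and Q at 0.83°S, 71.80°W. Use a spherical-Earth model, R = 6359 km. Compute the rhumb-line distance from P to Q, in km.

Rhumb course C = atan2(Δλ, Δψ) with Δψ = ln[tan(π/4+φ₂/2)/tan(π/4+φ₁/2)] = +0.0871, Δλ = -0.3491 → C = 284.01°
d = R·|Δφ| / |cos C| = 6359·0.08692 / 0.24208 = 2283 km

2283 km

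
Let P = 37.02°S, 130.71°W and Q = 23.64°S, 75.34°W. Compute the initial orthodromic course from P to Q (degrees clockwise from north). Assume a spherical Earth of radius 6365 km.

N = sin Δλ·cos φ₂ = +0.7538;  D = cos φ₁ sin φ₂ − sin φ₁ cos φ₂ cos Δλ = -0.0067
initial course = atan2(N, D) = 90.51°

90.5°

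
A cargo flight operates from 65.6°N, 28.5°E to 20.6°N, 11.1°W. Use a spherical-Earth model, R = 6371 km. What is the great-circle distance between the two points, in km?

cos σ = sin φ₁ sin φ₂ + cos φ₁ cos φ₂ cos Δλ
      = sin(65.60°)sin(20.60°) + cos(65.60°)cos(20.60°)cos(-39.60°) = 0.6184
σ = 51.803° → d = Rσ = 6371·0.90413 = 5760 km

5760 km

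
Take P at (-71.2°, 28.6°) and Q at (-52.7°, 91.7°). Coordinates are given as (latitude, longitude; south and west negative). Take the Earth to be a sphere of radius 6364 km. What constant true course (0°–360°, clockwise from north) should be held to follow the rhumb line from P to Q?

Meridional parts: M(φ₁)=-1.7985, M(φ₂)=-1.0862 → ΔM = +0.7123;  Δλ = +1.1013 rad
tan C = Δλ / ΔM = +1.5461 → C = 57.11°

57.1°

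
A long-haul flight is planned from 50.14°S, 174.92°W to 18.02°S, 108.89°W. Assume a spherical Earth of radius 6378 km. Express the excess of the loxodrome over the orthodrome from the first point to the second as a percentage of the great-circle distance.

2.0%

Great circle: σ = 1.0644 rad → d_gc = Rσ = 6788.5 km
Rhumb: Δφ = +0.5606, Δλ = +1.1524, Δψ = +0.6947, q = Δφ/Δψ = 0.8070 → d_rh = R√(Δφ²+q²Δλ²) = 6926.0 km
Excess = (6926.0 − 6788.5) / 6788.5 = 137.5 / 6788.5 = 2.03% ≈ 2.0%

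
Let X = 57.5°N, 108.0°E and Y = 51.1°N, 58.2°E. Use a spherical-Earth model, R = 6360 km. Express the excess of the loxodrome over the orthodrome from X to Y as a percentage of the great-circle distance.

2.2%

Great circle: σ = 0.5071 rad → d_gc = Rσ = 3225.3 km
Rhumb: Δφ = -0.1117, Δλ = -0.8692, Δψ = -0.1919, q = Δφ/Δψ = 0.5821 → d_rh = R√(Δφ²+q²Δλ²) = 3295.1 km
Excess = (3295.1 − 3225.3) / 3225.3 = 69.8 / 3225.3 = 2.16% ≈ 2.2%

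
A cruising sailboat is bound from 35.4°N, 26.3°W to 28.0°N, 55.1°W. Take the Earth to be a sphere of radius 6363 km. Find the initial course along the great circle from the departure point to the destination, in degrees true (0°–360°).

θ = atan2( sin Δλ·cos φ₂ ,  cos φ₁ sin φ₂ − sin φ₁ cos φ₂ cos Δλ )
  = atan2(-0.4254, -0.0655) = 261.24°

261.2°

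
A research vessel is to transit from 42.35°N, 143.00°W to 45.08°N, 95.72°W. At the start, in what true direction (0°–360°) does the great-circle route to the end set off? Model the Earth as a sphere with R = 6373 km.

68.9°

N = sin Δλ·cos φ₂ = +0.5188;  D = cos φ₁ sin φ₂ − sin φ₁ cos φ₂ cos Δλ = +0.2006
initial course = atan2(N, D) = 68.86°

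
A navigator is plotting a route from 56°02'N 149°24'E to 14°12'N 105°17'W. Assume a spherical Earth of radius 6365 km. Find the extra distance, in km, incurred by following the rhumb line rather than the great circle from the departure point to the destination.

Great circle: cos σ = sin φ₁ sin φ₂ + cos φ₁ cos φ₂ cos Δλ,  σ = 1.5104 rad → d_gc = 9613.6 km
Rhumb line: Δψ = -0.9357, q = Δφ/Δψ = 0.7803, d_rh = R√(Δφ²+q²Δλ²) = 10244.3 km
Excess = 10244.3 − 9613.6 = 630.7 ≈ 631 km

631 km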